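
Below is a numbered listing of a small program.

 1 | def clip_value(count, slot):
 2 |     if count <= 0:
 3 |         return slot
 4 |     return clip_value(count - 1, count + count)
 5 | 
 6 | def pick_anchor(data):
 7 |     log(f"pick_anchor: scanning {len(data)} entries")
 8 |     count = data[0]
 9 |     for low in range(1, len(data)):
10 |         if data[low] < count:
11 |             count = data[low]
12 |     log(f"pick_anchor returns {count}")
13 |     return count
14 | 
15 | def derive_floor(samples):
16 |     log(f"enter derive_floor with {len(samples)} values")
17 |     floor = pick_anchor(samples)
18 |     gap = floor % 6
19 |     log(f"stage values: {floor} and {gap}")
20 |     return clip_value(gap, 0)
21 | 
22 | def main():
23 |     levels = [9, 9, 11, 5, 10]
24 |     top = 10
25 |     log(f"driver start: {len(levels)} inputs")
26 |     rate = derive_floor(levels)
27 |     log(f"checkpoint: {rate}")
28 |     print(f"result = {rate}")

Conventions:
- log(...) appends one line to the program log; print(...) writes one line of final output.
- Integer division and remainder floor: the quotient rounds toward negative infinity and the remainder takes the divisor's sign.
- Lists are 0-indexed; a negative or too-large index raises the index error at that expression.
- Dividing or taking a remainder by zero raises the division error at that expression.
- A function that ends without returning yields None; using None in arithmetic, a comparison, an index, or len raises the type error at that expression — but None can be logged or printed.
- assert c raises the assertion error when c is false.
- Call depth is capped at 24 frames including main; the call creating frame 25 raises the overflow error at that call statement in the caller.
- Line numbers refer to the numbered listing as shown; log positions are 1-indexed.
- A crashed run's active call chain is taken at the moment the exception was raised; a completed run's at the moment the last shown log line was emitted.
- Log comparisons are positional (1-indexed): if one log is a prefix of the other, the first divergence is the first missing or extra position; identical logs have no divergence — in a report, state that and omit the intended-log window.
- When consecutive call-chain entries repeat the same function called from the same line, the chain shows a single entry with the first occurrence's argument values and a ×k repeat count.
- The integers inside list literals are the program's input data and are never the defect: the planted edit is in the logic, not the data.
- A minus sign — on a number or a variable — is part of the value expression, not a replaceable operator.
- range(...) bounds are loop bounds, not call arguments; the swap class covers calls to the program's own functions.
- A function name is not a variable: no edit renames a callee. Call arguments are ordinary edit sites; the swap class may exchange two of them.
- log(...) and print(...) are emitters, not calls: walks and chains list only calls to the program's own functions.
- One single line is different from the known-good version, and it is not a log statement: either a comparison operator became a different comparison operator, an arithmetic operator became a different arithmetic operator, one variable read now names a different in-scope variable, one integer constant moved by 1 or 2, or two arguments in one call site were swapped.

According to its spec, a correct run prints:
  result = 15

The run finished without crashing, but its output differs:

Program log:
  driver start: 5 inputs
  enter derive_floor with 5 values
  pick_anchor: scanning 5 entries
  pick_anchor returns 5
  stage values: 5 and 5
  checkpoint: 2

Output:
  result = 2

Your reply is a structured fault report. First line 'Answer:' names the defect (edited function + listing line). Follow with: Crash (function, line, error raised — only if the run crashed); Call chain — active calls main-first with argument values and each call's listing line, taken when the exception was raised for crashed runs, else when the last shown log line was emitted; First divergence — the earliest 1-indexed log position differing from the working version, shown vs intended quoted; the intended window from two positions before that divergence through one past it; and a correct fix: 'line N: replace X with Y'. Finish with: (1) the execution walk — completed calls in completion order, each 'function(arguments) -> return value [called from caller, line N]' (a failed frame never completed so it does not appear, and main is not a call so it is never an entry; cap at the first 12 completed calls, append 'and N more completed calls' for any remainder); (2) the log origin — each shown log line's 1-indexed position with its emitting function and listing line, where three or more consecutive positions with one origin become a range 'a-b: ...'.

Answer: the defect is in clip_value at line 4.
Key observation: Everything matches until log position 6, which reads 'checkpoint: 2' in place of 'checkpoint: 15'.
Call chain: main.
First divergence: position 6 — the shown line 'checkpoint: 2' should read 'checkpoint: 15'.
Intended log window:
  4: pick_anchor returns 5
  5: stage values: 5 and 5
  6: checkpoint: 15
Execution walk:
  pick_anchor([9, 9, 11, 5, 10]) -> 5  [called from derive_floor, line 17]
  clip_value(0, 2) -> 2  [called from clip_value, line 4]
  clip_value(1, 4) -> 2  [called from clip_value, line 4]
  clip_value(2, 6) -> 2  [called from clip_value, line 4]
  clip_value(3, 8) -> 2  [called from clip_value, line 4]
  clip_value(4, 10) -> 2  [called from clip_value, line 4]
  clip_value(5, 0) -> 2  [called from derive_floor, line 20]
  derive_floor([9, 9, 11, 5, 10]) -> 2  [called from main, line 26]
Log origins:
  1: logged in main at line 25
  2: logged in derive_floor at line 16
  3: logged in pick_anchor at line 7
  4: logged in pick_anchor at line 12
  5: logged in derive_floor at line 19
  6: logged in main at line 27
A correct fix: line 4: replace `count + count` with `slot + count`.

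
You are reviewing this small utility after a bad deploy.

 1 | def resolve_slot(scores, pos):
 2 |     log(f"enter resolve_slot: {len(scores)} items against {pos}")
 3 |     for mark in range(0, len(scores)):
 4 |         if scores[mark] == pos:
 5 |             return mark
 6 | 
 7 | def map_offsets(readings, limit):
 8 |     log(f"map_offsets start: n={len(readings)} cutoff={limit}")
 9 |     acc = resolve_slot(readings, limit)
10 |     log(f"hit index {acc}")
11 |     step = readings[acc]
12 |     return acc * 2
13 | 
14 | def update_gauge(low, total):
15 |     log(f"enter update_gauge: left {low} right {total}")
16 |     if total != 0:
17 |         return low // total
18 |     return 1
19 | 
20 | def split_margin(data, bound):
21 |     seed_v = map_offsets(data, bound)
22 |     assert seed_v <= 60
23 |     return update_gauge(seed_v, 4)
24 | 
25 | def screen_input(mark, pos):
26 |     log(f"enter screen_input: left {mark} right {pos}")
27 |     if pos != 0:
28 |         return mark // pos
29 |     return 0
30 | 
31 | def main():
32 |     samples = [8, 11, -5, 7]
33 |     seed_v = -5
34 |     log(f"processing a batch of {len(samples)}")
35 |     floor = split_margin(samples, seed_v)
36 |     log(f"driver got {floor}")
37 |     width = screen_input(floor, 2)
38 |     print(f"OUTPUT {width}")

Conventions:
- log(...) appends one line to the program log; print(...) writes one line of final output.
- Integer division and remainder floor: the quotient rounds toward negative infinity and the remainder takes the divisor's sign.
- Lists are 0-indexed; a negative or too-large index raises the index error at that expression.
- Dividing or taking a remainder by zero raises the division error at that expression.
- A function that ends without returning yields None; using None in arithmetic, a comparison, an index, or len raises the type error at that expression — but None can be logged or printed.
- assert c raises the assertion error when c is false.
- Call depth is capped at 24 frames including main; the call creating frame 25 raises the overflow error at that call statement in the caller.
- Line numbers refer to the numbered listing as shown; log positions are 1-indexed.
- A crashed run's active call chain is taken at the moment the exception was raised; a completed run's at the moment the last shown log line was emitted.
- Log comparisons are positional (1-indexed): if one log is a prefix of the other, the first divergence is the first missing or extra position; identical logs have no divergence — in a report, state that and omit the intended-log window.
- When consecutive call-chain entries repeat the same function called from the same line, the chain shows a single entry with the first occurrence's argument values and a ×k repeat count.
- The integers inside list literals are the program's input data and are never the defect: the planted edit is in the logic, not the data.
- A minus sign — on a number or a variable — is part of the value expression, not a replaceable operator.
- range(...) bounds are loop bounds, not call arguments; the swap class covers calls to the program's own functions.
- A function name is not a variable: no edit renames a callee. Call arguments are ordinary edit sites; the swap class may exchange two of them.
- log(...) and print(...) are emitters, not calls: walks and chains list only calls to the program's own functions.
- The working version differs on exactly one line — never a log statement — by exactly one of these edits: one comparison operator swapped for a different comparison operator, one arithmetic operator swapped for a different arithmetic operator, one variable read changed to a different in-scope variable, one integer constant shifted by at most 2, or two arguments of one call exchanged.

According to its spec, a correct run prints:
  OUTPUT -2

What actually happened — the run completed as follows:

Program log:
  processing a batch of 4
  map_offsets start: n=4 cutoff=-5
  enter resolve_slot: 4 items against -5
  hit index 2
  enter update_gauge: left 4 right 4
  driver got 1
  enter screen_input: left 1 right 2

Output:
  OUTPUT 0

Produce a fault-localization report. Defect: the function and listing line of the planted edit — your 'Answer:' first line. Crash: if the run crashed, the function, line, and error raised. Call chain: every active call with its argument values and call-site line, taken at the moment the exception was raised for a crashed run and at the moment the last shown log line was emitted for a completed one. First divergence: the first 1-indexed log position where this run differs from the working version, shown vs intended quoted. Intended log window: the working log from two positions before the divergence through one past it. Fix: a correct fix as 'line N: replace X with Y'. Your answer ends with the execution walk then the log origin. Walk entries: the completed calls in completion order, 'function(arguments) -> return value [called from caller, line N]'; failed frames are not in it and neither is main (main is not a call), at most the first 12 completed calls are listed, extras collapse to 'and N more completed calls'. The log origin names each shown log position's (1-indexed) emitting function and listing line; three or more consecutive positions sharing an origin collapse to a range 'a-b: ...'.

Answer: the defect is in map_offsets at line 12.
Core observation: At log position 5 the runs split — shown 'enter update_gauge: left 4 right 4', but the working version logs 'enter update_gauge: left -10 right 4'.
Call chain: main -> screen_input(1, 2) (called at line 37).
First divergence: position 5 — shown 'enter update_gauge: left 4 right 4', intended 'enter update_gauge: left -10 right 4'.
Intended log window:
  3: enter resolve_slot: 4 items against -5
  4: hit index 2
  5: enter update_gauge: left -10 right 4
  6: driver got -3
Execution walk:
  resolve_slot([8, 11, -5, 7], -5) -> 2  [called from map_offsets, line 9]
  map_offsets([8, 11, -5, 7], -5) -> 4  [called from split_margin, line 21]
  update_gauge(4, 4) -> 1  [called from split_margin, line 23]
  split_margin([8, 11, -5, 7], -5) -> 1  [called from main, line 35]
  screen_input(1, 2) -> 0  [called from main, line 37]
Log line origins:
  1: emitted by main (line 34)
  2: emitted by map_offsets (line 8)
  3: emitted by resolve_slot (line 2)
  4: emitted by map_offsets (line 10)
  5: emitted by update_gauge (line 15)
  6: emitted by main (line 36)
  7: emitted by screen_input (line 26)
A correct fix: line 12: replace `acc` with `step`.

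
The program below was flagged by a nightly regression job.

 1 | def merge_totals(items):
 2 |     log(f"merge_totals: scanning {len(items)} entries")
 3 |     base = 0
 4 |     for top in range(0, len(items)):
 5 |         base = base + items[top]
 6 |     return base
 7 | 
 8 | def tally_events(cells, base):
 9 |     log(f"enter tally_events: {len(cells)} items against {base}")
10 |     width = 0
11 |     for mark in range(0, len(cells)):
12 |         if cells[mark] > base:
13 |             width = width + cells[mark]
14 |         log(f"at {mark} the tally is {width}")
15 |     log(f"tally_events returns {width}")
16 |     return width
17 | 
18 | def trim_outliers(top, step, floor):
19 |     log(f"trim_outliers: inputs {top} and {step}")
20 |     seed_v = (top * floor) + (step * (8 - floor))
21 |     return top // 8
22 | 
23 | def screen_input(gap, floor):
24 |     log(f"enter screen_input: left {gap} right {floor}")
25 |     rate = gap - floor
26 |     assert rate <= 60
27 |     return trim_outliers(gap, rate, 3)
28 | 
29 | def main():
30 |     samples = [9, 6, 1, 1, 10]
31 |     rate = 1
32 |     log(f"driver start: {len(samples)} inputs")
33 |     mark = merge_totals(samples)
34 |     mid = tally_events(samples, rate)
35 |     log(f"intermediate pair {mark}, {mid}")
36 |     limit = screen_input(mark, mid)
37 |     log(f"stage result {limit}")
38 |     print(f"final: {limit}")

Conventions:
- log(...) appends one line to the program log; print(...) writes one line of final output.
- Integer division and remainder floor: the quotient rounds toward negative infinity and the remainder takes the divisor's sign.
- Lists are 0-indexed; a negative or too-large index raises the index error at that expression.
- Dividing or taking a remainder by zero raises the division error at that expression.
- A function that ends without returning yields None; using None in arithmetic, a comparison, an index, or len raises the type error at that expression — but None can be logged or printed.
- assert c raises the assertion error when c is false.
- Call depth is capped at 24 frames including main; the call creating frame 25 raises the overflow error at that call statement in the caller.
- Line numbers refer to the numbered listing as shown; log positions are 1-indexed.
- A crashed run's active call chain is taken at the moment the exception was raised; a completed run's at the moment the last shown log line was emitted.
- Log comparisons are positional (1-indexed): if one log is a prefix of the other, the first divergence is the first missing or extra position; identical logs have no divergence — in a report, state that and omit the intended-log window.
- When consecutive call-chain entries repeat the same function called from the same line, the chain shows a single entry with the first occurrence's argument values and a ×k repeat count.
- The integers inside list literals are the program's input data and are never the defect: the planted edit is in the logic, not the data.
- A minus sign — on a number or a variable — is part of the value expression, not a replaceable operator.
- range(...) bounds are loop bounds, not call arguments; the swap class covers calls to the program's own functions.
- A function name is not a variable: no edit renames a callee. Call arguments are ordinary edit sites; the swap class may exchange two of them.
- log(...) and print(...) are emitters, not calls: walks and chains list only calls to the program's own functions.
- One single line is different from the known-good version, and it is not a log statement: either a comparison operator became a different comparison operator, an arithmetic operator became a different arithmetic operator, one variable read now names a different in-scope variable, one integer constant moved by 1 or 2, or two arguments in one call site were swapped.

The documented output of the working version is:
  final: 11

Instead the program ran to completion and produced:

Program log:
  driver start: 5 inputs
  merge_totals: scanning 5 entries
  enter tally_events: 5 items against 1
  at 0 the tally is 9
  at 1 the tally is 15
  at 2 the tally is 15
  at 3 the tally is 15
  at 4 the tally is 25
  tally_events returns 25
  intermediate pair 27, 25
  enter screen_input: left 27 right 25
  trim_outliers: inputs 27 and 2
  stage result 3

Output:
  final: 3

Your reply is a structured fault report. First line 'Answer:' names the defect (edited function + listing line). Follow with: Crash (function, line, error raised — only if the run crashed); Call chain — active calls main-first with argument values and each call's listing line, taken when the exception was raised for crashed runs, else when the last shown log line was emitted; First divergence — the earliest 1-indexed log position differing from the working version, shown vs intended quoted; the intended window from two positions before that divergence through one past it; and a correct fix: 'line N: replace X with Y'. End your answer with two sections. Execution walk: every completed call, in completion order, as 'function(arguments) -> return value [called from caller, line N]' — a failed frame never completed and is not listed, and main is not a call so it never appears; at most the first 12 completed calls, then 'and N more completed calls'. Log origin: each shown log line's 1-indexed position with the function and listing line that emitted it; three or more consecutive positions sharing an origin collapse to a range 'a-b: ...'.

Answer: the defect is in trim_outliers at line 21.
Core observation: Log line 13 is where behavior first shows: 'stage result 3' appears instead of 'stage result 11'.
Call chain: main.
First divergence: position 13; shown 'stage result 3' vs intended 'stage result 11'.
Intended log window:
  11: enter screen_input: left 27 right 25
  12: trim_outliers: inputs 27 and 2
  13: stage result 11
Execution walk:
  merge_totals([9, 6, 1, 1, 10]) -> 27  [called from main, line 33]
  tally_events([9, 6, 1, 1, 10], 1) -> 25  [called from main, line 34]
  trim_outliers(27, 2, 3) -> 3  [called from screen_input, line 27]
  screen_input(27, 25) -> 3  [called from main, line 36]
Log origin:
  1 — main, line 32
  2 — merge_totals, line 2
  3 — tally_events, line 9
  4-8 — tally_events, line 14
  9 — tally_events, line 15
  10 — main, line 35
  11 — screen_input, line 24
  12 — trim_outliers, line 19
  13 — main, line 37
A correct fix: line 21: replace `top` with `seed_v`.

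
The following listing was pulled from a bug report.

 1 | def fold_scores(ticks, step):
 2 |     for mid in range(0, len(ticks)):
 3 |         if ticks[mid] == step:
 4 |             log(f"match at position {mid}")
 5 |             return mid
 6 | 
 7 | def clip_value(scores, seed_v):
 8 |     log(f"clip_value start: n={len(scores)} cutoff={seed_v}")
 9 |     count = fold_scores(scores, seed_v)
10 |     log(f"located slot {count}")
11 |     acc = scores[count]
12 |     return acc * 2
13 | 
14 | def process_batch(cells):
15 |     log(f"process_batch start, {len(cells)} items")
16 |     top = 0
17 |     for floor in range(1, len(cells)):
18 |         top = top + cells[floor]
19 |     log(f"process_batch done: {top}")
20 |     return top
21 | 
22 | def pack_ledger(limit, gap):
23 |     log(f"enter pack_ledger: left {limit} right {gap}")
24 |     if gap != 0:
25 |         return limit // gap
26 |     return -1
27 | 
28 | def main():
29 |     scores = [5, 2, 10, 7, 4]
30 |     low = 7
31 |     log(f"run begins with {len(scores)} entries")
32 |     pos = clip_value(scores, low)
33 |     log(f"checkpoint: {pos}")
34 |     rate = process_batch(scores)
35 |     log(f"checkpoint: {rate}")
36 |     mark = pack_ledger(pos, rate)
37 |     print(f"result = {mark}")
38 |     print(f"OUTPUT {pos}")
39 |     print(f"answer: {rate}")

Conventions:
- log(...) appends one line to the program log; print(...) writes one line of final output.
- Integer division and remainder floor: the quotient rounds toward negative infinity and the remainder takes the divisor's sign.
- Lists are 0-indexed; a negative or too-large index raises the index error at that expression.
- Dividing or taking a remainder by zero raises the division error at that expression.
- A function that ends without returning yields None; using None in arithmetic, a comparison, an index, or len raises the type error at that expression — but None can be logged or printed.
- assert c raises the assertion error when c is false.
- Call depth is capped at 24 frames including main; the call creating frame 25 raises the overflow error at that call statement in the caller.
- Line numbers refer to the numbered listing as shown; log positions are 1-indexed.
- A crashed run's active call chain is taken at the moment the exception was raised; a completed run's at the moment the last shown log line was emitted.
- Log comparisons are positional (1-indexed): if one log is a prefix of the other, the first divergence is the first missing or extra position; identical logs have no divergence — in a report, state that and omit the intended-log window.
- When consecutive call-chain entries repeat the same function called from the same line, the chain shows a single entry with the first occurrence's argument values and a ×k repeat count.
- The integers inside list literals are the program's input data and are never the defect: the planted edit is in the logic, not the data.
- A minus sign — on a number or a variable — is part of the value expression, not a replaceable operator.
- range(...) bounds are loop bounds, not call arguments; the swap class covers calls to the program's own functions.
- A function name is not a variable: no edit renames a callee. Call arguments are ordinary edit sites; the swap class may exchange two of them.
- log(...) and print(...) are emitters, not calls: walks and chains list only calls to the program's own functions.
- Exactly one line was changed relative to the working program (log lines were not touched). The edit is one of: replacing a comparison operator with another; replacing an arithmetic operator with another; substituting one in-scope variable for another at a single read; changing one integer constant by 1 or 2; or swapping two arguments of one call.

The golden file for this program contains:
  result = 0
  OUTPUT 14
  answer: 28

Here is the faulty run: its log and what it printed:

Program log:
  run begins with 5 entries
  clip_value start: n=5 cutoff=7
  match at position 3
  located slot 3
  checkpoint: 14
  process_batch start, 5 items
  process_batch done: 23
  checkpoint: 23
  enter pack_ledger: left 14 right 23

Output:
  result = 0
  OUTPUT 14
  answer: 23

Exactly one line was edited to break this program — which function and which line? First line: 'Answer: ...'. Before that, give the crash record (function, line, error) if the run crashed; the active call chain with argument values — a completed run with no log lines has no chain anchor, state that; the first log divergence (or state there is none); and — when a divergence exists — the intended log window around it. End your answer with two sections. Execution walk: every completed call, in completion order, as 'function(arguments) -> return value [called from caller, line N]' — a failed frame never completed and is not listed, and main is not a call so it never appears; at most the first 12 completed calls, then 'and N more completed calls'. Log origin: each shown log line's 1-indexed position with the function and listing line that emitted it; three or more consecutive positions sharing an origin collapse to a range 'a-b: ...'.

Answer: the defect is in process_batch at line 17.
Key observation: The log first diverges at position 7: the faulty run prints 'process_batch done: 23' where the working version prints 'process_batch done: 28'.
Call chain: main -> pack_ledger(14, 23) (called at line 36).
First divergence: position 7 — the shown line 'process_batch done: 23' should read 'process_batch done: 28'.
Intended log window:
  5: checkpoint: 14
  6: process_batch start, 5 items
  7: process_batch done: 28
  8: checkpoint: 28
Execution walk:
  fold_scores([5, 2, 10, 7, 4], 7) -> 3  [called from clip_value, line 9]
  clip_value([5, 2, 10, 7, 4], 7) -> 14  [called from main, line 32]
  process_batch([5, 2, 10, 7, 4]) -> 23  [called from main, line 34]
  pack_ledger(14, 23) -> 0  [called from main, line 36]
Log origin:
  1: logged in main at line 31
  2: logged in clip_value at line 8
  3: logged in fold_scores at line 4
  4: logged in clip_value at line 10
  5: logged in main at line 33
  6: logged in process_batch at line 15
  7: logged in process_batch at line 19
  8: logged in main at line 35
  9: logged in pack_ledger at line 23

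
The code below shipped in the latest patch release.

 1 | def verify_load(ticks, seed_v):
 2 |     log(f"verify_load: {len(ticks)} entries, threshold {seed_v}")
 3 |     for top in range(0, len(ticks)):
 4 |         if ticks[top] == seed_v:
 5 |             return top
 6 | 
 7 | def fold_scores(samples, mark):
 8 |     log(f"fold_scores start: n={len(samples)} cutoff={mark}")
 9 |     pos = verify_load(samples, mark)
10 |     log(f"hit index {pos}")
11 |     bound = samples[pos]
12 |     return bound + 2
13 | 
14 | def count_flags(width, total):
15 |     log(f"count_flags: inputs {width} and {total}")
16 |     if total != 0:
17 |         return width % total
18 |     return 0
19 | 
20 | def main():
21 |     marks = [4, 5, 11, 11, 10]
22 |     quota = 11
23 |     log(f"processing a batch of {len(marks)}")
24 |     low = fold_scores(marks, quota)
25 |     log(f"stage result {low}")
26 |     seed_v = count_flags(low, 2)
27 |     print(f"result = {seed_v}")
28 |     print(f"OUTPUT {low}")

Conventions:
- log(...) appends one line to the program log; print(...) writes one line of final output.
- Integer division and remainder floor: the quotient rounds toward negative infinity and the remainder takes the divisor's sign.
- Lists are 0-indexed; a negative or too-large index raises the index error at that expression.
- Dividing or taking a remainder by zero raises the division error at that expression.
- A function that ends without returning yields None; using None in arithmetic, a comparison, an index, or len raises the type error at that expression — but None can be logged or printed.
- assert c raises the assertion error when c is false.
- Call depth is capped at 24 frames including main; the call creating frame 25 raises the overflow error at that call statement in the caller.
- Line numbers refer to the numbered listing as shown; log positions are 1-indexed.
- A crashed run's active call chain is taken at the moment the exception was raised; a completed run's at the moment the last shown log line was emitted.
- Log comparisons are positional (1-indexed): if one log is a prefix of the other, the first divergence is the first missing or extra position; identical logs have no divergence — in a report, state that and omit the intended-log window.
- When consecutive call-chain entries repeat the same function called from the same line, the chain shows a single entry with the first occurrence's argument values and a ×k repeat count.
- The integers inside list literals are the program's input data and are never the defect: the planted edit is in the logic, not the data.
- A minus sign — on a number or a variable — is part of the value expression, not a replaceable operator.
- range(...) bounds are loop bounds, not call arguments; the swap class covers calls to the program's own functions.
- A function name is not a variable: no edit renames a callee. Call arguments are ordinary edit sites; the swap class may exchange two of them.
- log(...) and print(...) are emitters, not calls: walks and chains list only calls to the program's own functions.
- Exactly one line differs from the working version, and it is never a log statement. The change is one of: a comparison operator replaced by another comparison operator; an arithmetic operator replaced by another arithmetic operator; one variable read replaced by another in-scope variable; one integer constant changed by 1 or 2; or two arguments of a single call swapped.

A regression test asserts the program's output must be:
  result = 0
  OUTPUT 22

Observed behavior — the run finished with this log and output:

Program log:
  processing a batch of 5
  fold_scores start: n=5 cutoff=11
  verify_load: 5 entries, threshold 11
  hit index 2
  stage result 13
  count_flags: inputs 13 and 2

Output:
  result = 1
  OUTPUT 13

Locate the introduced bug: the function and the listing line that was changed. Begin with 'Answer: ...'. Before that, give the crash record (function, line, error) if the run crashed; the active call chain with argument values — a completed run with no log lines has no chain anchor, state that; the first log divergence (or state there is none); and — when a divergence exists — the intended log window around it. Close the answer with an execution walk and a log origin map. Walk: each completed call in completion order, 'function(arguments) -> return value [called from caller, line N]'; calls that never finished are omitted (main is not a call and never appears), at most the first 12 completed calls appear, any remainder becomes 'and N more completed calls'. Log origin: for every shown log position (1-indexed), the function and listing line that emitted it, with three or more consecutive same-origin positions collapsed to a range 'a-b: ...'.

Answer: the defect is in fold_scores at line 12.
The tell: Log line 5 is where behavior first shows: 'stage result 13' appears instead of 'stage result 22'.
Call chain: main -> count_flags(13, 2) (called at line 26).
First divergence: at position 5 the run shows 'stage result 13' where the working version logs 'stage result 22'.
Intended log window:
  3: verify_load: 5 entries, threshold 11
  4: hit index 2
  5: stage result 22
  6: count_flags: inputs 22 and 2
Execution walk:
  verify_load([4, 5, 11, 11, 10], 11) -> 2  [called from fold_scores, line 9]
  fold_scores([4, 5, 11, 11, 10], 11) -> 13  [called from main, line 24]
  count_flags(13, 2) -> 1  [called from main, line 26]
Log origin:
  1: logged in main at line 23
  2: logged in fold_scores at line 8
  3: logged in verify_load at line 2
  4: logged in fold_scores at line 10
  5: logged in main at line 25
  6: logged in count_flags at line 15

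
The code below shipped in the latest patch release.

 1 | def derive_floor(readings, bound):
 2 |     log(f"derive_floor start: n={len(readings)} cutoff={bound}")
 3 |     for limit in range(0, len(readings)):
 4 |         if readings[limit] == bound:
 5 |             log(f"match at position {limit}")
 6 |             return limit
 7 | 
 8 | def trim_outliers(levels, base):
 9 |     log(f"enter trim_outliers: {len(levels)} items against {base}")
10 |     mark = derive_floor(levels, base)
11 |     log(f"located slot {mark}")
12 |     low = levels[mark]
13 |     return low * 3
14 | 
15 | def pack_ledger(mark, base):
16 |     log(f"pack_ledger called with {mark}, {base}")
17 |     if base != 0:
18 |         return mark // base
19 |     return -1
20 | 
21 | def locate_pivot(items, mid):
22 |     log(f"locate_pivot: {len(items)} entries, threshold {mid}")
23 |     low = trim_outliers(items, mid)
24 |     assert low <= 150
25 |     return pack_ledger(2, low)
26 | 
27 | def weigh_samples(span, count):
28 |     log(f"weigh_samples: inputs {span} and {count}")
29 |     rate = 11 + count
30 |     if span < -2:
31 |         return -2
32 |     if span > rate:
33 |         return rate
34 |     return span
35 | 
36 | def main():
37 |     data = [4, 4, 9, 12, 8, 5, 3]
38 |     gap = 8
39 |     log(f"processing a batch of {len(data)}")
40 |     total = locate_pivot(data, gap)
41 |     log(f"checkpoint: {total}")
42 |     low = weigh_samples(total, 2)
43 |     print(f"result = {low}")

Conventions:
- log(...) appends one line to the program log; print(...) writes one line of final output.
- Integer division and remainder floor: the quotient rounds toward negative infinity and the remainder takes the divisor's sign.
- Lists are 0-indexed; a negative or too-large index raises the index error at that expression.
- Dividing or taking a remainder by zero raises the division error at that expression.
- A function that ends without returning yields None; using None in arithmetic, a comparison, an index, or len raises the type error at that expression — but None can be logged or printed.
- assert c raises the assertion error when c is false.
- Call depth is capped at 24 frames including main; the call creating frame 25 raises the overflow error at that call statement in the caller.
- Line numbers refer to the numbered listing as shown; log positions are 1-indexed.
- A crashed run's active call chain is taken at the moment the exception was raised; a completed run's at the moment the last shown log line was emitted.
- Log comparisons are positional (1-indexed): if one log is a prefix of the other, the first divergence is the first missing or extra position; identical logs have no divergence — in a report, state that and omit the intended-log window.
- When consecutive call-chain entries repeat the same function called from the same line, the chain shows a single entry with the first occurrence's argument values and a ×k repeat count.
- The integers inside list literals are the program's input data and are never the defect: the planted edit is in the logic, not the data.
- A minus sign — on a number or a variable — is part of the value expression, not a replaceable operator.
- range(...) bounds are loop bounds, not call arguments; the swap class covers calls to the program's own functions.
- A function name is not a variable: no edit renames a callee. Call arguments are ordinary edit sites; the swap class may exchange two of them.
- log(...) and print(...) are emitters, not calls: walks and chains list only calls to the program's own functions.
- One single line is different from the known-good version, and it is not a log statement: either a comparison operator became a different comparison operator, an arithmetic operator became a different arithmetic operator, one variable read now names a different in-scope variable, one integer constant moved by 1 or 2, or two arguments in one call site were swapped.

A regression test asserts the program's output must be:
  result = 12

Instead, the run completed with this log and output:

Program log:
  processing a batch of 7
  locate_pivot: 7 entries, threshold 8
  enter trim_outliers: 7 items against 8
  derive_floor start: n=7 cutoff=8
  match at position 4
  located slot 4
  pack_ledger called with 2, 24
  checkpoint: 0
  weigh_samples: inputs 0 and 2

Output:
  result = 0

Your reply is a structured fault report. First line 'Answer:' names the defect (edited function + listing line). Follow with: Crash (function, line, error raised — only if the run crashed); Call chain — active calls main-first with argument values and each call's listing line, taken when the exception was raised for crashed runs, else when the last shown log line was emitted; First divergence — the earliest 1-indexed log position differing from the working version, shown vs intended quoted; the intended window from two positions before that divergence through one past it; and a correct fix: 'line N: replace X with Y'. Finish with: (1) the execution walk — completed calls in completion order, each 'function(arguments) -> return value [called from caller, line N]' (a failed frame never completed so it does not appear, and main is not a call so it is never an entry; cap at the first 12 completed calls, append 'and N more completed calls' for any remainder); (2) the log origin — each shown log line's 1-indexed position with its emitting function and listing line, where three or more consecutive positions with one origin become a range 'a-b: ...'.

Answer: the defect is in locate_pivot at line 25.
The tell: At log position 7 the runs split — shown 'pack_ledger called with 2, 24', but the working version logs 'pack_ledger called with 24, 2'.
Call chain: main -> weigh_samples(0, 2) (called at line 42).
First divergence: position 7 — the shown line 'pack_ledger called with 2, 24' should read 'pack_ledger called with 24, 2'.
Intended log window:
  5: match at position 4
  6: located slot 4
  7: pack_ledger called with 24, 2
  8: checkpoint: 12
Execution walk:
  derive_floor([4, 4, 9, 12, 8, 5, 3], 8) -> 4  [called from trim_outliers, line 10]
  trim_outliers([4, 4, 9, 12, 8, 5, 3], 8) -> 24  [called from locate_pivot, line 23]
  pack_ledger(2, 24) -> 0  [called from locate_pivot, line 25]
  locate_pivot([4, 4, 9, 12, 8, 5, 3], 8) -> 0  [called from main, line 40]
  weigh_samples(0, 2) -> 0  [called from main, line 42]
Log line origins:
  1: logged in main at line 39
  2: logged in locate_pivot at line 22
  3: logged in trim_outliers at line 9
  4: logged in derive_floor at line 2
  5: logged in derive_floor at line 5
  6: logged in trim_outliers at line 11
  7: logged in pack_ledger at line 16
  8: logged in main at line 41
  9: logged in weigh_samples at line 28
A correct fix: line 25: replace `pack_ledger(2, low)` with `pack_ledger(low, 2)`.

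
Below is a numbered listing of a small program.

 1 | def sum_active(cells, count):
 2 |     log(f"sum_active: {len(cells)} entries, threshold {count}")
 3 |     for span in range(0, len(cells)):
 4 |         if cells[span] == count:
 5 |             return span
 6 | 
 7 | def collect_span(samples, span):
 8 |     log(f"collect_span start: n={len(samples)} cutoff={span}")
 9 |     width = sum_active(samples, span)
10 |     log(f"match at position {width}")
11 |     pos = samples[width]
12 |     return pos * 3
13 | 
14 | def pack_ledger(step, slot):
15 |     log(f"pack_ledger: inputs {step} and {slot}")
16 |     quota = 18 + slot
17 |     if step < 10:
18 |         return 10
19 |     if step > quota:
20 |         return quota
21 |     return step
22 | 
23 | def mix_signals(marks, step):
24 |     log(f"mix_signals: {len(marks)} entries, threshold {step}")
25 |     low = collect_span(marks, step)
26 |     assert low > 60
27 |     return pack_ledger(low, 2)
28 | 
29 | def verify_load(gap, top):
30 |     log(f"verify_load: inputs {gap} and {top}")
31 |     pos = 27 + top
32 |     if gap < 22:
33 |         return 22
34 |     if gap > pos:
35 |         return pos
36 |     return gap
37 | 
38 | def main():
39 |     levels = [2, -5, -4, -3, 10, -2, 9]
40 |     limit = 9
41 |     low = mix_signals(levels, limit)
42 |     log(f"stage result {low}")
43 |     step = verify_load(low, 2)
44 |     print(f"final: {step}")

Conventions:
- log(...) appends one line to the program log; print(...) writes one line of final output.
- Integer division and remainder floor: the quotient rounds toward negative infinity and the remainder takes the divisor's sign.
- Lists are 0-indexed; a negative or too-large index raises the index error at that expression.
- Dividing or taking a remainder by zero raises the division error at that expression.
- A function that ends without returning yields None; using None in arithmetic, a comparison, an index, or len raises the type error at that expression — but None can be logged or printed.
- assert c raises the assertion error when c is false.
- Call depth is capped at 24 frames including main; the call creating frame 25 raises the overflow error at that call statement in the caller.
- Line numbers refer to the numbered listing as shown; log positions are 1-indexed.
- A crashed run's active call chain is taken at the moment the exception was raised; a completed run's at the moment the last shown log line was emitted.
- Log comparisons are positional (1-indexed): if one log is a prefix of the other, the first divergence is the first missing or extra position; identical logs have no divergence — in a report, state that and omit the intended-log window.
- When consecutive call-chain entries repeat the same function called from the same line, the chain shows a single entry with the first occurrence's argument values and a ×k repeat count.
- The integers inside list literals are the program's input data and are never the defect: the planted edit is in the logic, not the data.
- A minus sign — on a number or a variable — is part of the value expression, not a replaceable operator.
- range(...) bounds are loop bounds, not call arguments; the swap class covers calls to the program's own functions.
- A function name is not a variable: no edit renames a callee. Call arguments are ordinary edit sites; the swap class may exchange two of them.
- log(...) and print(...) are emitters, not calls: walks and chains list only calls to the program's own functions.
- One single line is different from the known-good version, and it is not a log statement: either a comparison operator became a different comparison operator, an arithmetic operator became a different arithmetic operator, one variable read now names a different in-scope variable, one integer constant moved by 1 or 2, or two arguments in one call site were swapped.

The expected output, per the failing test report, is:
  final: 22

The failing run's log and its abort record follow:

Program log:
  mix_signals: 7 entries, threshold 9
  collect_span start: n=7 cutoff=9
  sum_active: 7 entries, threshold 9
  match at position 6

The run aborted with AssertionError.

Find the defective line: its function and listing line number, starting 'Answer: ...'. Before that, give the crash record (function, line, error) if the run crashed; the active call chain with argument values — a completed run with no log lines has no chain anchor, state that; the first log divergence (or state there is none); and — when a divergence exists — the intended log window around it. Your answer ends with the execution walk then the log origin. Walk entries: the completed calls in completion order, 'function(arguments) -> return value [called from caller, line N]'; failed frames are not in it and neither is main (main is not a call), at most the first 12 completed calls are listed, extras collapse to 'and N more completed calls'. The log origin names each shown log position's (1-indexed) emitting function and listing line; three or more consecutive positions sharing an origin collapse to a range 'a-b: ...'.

Answer: the defect is in mix_signals at line 26.
Key fact: The shown log is a 4-line prefix of the intended one, whose next entry is 'pack_ledger: inputs 27 and 2'.
Crash: mix_signals, line 26, AssertionError.
Call chain: main -> mix_signals([2, -5, -4, -3, 10, -2, 9], 9) (called at line 41).
First divergence: position 5 — the faulty run's log ends after 4 lines; the working version continues with 'pack_ledger: inputs 27 and 2'.
Intended log window:
  3: sum_active: 7 entries, threshold 9
  4: match at position 6
  5: pack_ledger: inputs 27 and 2
  6: stage result 20
Execution walk:
  sum_active([2, -5, -4, -3, 10, -2, 9], 9) -> 6  [called from collect_span, line 9]
  collect_span([2, -5, -4, -3, 10, -2, 9], 9) -> 27  [called from mix_signals, line 25]
Log origins:
  1: emitted by mix_signals (line 24)
  2: emitted by collect_span (line 8)
  3: emitted by sum_active (line 2)
  4: emitted by collect_span (line 10)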